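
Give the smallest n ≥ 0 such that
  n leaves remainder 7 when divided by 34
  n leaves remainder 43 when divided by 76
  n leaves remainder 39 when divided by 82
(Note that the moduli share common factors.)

52027

gcd(34, 76) = 2 and 2 | (43 − 7), so the pair is consistent; merging gives n ≡ 347 (mod 1292), where 1292 = lcm(34, 76).
gcd(1292, 82) = 2 and 2 | (39 − 347), so the pair is consistent; merging gives n ≡ 52027 (mod 52972), where 52972 = lcm(1292, 82).
The solution is unique modulo lcm(34, 76, 82) = 52972.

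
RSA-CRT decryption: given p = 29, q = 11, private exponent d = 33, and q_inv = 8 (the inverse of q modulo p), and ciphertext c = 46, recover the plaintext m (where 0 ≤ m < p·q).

162

d_p = d mod (p−1) = 33 mod 28 = 5; d_q = d mod (q−1) = 3.
m₁ = c^(d_p) mod p: c ≡ 17 (mod 29), and 17^5 mod 29 = 17.
m₂ = c^(d_q) mod q: c ≡ 2 (mod 11), and 2^3 mod 11 = 8.
h = q_inv·(m₁ − m₂) mod p = 8·(17 − 8) mod 29 = 14.
m = m₂ + h·q = 8 + 14·11 = 162.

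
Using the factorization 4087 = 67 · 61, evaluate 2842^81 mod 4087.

3274

Mod 67: 2842 ≡ 28; by Fermat, exponent reduces to 81 mod 66 = 15; 28^15 ≡ 58 (mod 67).
Mod 61: 2842 ≡ 36; by Fermat, exponent reduces to 81 mod 60 = 21; 36^21 ≡ 41 (mod 61).
Combine by CRT: x ≡ 58 (mod 67), x ≡ 41 (mod 61) ⇒ x ≡ 3274 (mod 4087).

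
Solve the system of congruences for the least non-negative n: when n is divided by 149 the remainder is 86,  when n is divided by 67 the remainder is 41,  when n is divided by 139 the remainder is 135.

578653

The moduli are pairwise coprime; M = 149·67·139 = 1387637.
M/149 = 9313; 9313 ≡ 75 (mod 149); 75·2 ≡ 1, so inverse 2.
M/67 = 20711; 20711 ≡ 8 (mod 67); 8·42 ≡ 1, so inverse 42.
M/139 = 9983; 9983 ≡ 114 (mod 139); 114·50 ≡ 1, so inverse 50.
n ≡ 86·9313·2 + 41·20711·42 + 135·9983·50 = 104651428.
104651428 mod 1387637 = 578653.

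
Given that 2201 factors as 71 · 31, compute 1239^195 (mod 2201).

Mod 71: 1239 ≡ 32; by Fermat, exponent reduces to 195 mod 70 = 55; 32^55 ≡ 20 (mod 71).
Mod 31: 1239 ≡ 30; by Fermat, exponent reduces to 195 mod 30 = 15; 30^15 ≡ 30 (mod 31).
Combine by CRT: x ≡ 20 (mod 71), x ≡ 30 (mod 31) ⇒ x ≡ 588 (mod 2201).

588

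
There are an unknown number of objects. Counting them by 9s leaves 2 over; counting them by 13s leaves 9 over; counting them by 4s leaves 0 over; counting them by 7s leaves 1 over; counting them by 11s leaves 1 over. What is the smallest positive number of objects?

Combine the congruences pairwise.
From N ≡ 2 (mod 9) write N = 2 + 9t. Substituting into N ≡ 9 (mod 13) gives 9t ≡ 7 (mod 13), and since 9⁻¹ ≡ 3 (mod 13), t ≡ 8. Hence N ≡ 2 + 9·8 = 74 (mod 117).
From N ≡ 74 (mod 117) write N = 74 + 117t. Substituting into N ≡ 0 (mod 4) gives 117t ≡ 2 (mod 4), and since 1⁻¹ ≡ 1 (mod 4), t ≡ 2. Hence N ≡ 74 + 117·2 = 308 (mod 468).
From N ≡ 308 (mod 468) write N = 308 + 468t. Substituting into N ≡ 1 (mod 7) gives 468t ≡ 1 (mod 7), and since 6⁻¹ ≡ 6 (mod 7), t ≡ 6. Hence N ≡ 308 + 468·6 = 3116 (mod 3276).
From N ≡ 3116 (mod 3276) write N = 3116 + 3276t. Substituting into N ≡ 1 (mod 11) gives 3276t ≡ 9 (mod 11), and since 9⁻¹ ≡ 5 (mod 11), t ≡ 1. Hence N ≡ 3116 + 3276·1 = 6392 (mod 36036).

6392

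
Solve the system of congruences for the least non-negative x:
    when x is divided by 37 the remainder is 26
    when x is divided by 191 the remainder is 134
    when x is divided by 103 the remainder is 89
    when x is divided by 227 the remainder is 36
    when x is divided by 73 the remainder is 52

2866435499

The moduli are pairwise coprime; N = 37·191·103·227·73 = 12062047471.
N/37 = 326001283; 326001283 ≡ 18 (mod 37); 18·35 ≡ 1, so inverse 35.
N/191 = 63152081; 63152081 ≡ 32 (mod 191); 32·6 ≡ 1, so inverse 6.
N/103 = 117107257; 117107257 ≡ 68 (mod 103); 68·50 ≡ 1, so inverse 50.
N/227 = 53136773; 53136773 ≡ 159 (mod 227); 159·10 ≡ 1, so inverse 10.
N/73 = 165233527; 165233527 ≡ 71 (mod 73); 71·36 ≡ 1, so inverse 36.
x ≡ 26·326001283·35 + 134·63152081·6 + 89·117107257·50 + 36·53136773·10 + 52·165233527·36 = 1197009135128.
1197009135128 mod 12062047471 = 2866435499.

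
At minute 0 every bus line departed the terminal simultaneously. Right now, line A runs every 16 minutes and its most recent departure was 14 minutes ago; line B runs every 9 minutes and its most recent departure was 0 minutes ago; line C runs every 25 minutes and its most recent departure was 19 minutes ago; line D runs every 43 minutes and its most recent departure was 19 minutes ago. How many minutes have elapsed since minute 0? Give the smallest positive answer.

The moduli are pairwise coprime; N = 16·9·25·43 = 154800.
N/16 = 9675; 9675 ≡ 11 (mod 16); 11·3 ≡ 1, so inverse 3.
N/9 = 17200; 17200 ≡ 1 (mod 9), inverse 1.
N/25 = 6192; 6192 ≡ 17 (mod 25); 17·3 ≡ 1, so inverse 3.
N/43 = 3600; 3600 ≡ 31 (mod 43); 31·25 ≡ 1, so inverse 25.
t ≡ 14·9675·3 + 0·17200·1 + 19·6192·3 + 19·3600·25 = 2469294.
2469294 mod 154800 = 147294.

147294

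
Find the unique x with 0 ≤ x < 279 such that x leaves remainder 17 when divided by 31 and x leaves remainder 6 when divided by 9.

Combine the congruences pairwise.
From x ≡ 17 (mod 31) write x = 17 + 31t. Substituting into x ≡ 6 (mod 9) gives 31t ≡ 7 (mod 9), and since 4⁻¹ ≡ 7 (mod 9), t ≡ 4. Hence x ≡ 17 + 31·4 = 141 (mod 279).

141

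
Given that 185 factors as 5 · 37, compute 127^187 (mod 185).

Mod 5: 127 ≡ 2; by Fermat, exponent reduces to 187 mod 4 = 3; 2^3 ≡ 3 (mod 5).
Mod 37: 127 ≡ 16; by Fermat, exponent reduces to 187 mod 36 = 7; 16^7 ≡ 12 (mod 37).
Combine by CRT: x ≡ 3 (mod 5), x ≡ 12 (mod 37) ⇒ x ≡ 123 (mod 185).

123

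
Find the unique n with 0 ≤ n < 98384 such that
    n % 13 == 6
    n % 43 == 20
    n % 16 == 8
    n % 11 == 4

The moduli are pairwise coprime; M = 13·43·16·11 = 98384.
M/13 = 7568; 7568 ≡ 2 (mod 13); 2·7 ≡ 1, so inverse 7.
M/43 = 2288; 2288 ≡ 9 (mod 43); 9·24 ≡ 1, so inverse 24.
M/16 = 6149; 6149 ≡ 5 (mod 16); 5·13 ≡ 1, so inverse 13.
M/11 = 8944; 8944 ≡ 1 (mod 11), inverse 1.
n ≡ 6·7568·7 + 20·2288·24 + 8·6149·13 + 4·8944·1 = 2091368.
2091368 mod 98384 = 25304.

25304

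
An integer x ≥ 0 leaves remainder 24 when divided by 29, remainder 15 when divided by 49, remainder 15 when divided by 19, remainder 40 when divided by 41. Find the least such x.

The moduli are pairwise coprime; N = 29·49·19·41 = 1106959.
N/29 = 38171; 38171 ≡ 7 (mod 29); 7·25 ≡ 1, so inverse 25.
N/49 = 22591; 22591 ≡ 2 (mod 49); 2·25 ≡ 1, so inverse 25.
N/19 = 58261; 58261 ≡ 7 (mod 19); 7·11 ≡ 1, so inverse 11.
N/41 = 26999; 26999 ≡ 21 (mod 41); 21·2 ≡ 1, so inverse 2.
x ≡ 24·38171·25 + 15·22591·25 + 15·58261·11 + 40·26999·2 = 43147210.
43147210 mod 1106959 = 1082768.

1082768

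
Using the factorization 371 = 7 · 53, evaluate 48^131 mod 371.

Mod 7: 48 ≡ 6; by Fermat, exponent reduces to 131 mod 6 = 5; 6^5 ≡ 6 (mod 7).
Mod 53: 48 ≡ 48; by Fermat, exponent reduces to 131 mod 52 = 27; 48^27 ≡ 5 (mod 53).
Combine by CRT: x ≡ 6 (mod 7), x ≡ 5 (mod 53) ⇒ x ≡ 111 (mod 371).

111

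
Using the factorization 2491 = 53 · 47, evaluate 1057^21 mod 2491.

701

Mod 53: 1057 ≡ 50; 50^21 ≡ 12 (mod 53).
Mod 47: 1057 ≡ 23; 23^21 ≡ 43 (mod 47).
Combine by CRT: x ≡ 12 (mod 53), x ≡ 43 (mod 47) ⇒ x ≡ 701 (mod 2491).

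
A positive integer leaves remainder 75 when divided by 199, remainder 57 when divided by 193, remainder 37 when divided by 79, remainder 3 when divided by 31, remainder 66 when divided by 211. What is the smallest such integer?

The moduli are pairwise coprime; N = 199·193·79·31·211 = 19846394773.
N/199 = 99730627; 99730627 ≡ 185 (mod 199); 185·71 ≡ 1, so inverse 71.
N/193 = 102831061; 102831061 ≡ 82 (mod 193); 82·153 ≡ 1, so inverse 153.
N/79 = 251220187; 251220187 ≡ 29 (mod 79); 29·30 ≡ 1, so inverse 30.
N/31 = 640206283; 640206283 ≡ 18 (mod 31); 18·19 ≡ 1, so inverse 19.
N/211 = 94058743; 94058743 ≡ 7 (mod 211); 7·181 ≡ 1, so inverse 181.
a ≡ 75·99730627·71 + 57·102831061·153 + 37·251220187·30 + 3·640206283·19 + 66·94058743·181 = 2866827181335.
2866827181335 mod 19846394773 = 8946334023.

8946334023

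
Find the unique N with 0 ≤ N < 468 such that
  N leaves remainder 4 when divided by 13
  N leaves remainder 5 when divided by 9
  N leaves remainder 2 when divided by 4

446

The moduli are pairwise coprime; M = 13·9·4 = 468.
M/13 = 36; 36 ≡ 10 (mod 13); 10·4 ≡ 1, so inverse 4.
M/9 = 52; 52 ≡ 7 (mod 9); 7·4 ≡ 1, so inverse 4.
M/4 = 117; 117 ≡ 1 (mod 4), inverse 1.
N ≡ 4·36·4 + 5·52·4 + 2·117·1 = 1850.
1850 mod 468 = 446.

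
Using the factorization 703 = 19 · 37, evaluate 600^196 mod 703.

Mod 19: 600 ≡ 11; by Fermat, exponent reduces to 196 mod 18 = 16; 11^16 ≡ 11 (mod 19).
Mod 37: 600 ≡ 8; by Fermat, exponent reduces to 196 mod 36 = 16; 8^16 ≡ 26 (mod 37).
Combine by CRT: x ≡ 11 (mod 19), x ≡ 26 (mod 37) ⇒ x ≡ 581 (mod 703).

581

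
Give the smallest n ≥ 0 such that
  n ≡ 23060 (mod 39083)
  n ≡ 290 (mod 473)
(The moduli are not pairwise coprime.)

gcd(39083, 473) = 11 and 11 | (290 − 23060), so the pair is consistent; merging gives n ≡ 1508214 (mod 1680569), where 1680569 = lcm(39083, 473).
The solution is unique modulo lcm(39083, 473) = 1680569.

1508214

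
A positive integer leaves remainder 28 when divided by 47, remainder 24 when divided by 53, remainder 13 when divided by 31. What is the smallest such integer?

71468

From t ≡ 28 (mod 47) write t = 28 + 47s. Substituting into t ≡ 24 (mod 53) gives 47s ≡ 49 (mod 53), and since 47⁻¹ ≡ 44 (mod 53), s ≡ 36. Hence t ≡ 28 + 47·36 = 1720 (mod 2491).
From t ≡ 1720 (mod 2491) write t = 1720 + 2491s. Substituting into t ≡ 13 (mod 31) gives 2491s ≡ 29 (mod 31), and since 11⁻¹ ≡ 17 (mod 31), s ≡ 28. Hence t ≡ 1720 + 2491·28 = 71468 (mod 77221).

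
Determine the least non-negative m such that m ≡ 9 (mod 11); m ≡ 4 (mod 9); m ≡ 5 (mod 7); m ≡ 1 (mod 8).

3001

The moduli are pairwise coprime; N = 11·9·7·8 = 5544.
N/11 = 504; 504 ≡ 9 (mod 11); 9·5 ≡ 1, so inverse 5.
N/9 = 616; 616 ≡ 4 (mod 9); 4·7 ≡ 1, so inverse 7.
N/7 = 792; 792 ≡ 1 (mod 7), inverse 1.
N/8 = 693; 693 ≡ 5 (mod 8); 5·5 ≡ 1, so inverse 5.
m ≡ 9·504·5 + 4·616·7 + 5·792·1 + 1·693·5 = 47353.
47353 mod 5544 = 3001.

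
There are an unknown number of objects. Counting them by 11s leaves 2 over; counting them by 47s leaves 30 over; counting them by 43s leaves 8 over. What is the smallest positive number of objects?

The moduli are pairwise coprime; M = 11·47·43 = 22231.
M/11 = 2021; 2021 ≡ 8 (mod 11); 8·7 ≡ 1, so inverse 7.
M/47 = 473; 473 ≡ 3 (mod 47); 3·16 ≡ 1, so inverse 16.
M/43 = 517; 517 ≡ 1 (mod 43), inverse 1.
N ≡ 2·2021·7 + 30·473·16 + 8·517·1 = 259470.
259470 mod 22231 = 14929.

14929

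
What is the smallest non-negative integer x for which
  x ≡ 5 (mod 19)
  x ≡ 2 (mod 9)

119

From x ≡ 5 (mod 19) write x = 5 + 19t. Substituting into x ≡ 2 (mod 9) gives 19t ≡ 6 (mod 9), and since 1⁻¹ ≡ 1 (mod 9), t ≡ 6. Hence x ≡ 5 + 19·6 = 119 (mod 171).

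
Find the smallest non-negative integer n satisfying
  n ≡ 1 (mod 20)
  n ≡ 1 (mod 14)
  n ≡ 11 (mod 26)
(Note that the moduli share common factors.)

141

gcd(20, 14) = 2 and 2 | (1 − 1), so the pair is consistent; merging gives n ≡ 1 (mod 140), where 140 = lcm(20, 14).
gcd(140, 26) = 2 and 2 | (11 − 1), so the pair is consistent; merging gives n ≡ 141 (mod 1820), where 1820 = lcm(140, 26).
The solution is unique modulo lcm(20, 14, 26) = 1820.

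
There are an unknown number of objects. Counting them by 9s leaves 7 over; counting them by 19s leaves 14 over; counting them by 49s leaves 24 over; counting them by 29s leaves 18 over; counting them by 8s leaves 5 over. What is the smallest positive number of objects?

Combine the congruences pairwise.
From N ≡ 7 (mod 9) write N = 7 + 9t. Substituting into N ≡ 14 (mod 19) gives 9t ≡ 7 (mod 19), and since 9⁻¹ ≡ 17 (mod 19), t ≡ 5. Hence N ≡ 7 + 9·5 = 52 (mod 171).
From N ≡ 52 (mod 171) write N = 52 + 171t. Substituting into N ≡ 24 (mod 49) gives 171t ≡ 21 (mod 49), and since 24⁻¹ ≡ 47 (mod 49), t ≡ 7. Hence N ≡ 52 + 171·7 = 1249 (mod 8379).
From N ≡ 1249 (mod 8379) write N = 1249 + 8379t. Substituting into N ≡ 18 (mod 29) gives 8379t ≡ 16 (mod 29), and since 27⁻¹ ≡ 14 (mod 29), t ≡ 21. Hence N ≡ 1249 + 8379·21 = 177208 (mod 242991).
From N ≡ 177208 (mod 242991) write N = 177208 + 242991t. Substituting into N ≡ 5 (mod 8) gives 242991t ≡ 5 (mod 8), and since 7⁻¹ ≡ 7 (mod 8), t ≡ 3. Hence N ≡ 177208 + 242991·3 = 906181 (mod 1943928).

906181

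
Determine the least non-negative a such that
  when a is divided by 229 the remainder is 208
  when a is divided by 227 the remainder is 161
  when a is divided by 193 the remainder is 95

1788240

From a ≡ 208 (mod 229) write a = 208 + 229t. Substituting into a ≡ 161 (mod 227) gives 229t ≡ 180 (mod 227), and since 2⁻¹ ≡ 114 (mod 227), t ≡ 90. Hence a ≡ 208 + 229·90 = 20818 (mod 51983).
From a ≡ 20818 (mod 51983) write a = 20818 + 51983t. Substituting into a ≡ 95 (mod 193) gives 51983t ≡ 121 (mod 193), and since 66⁻¹ ≡ 155 (mod 193), t ≡ 34. Hence a ≡ 20818 + 51983·34 = 1788240 (mod 10032719).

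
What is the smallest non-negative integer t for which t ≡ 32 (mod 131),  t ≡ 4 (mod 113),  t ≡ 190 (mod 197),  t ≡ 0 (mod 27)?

From t ≡ 32 (mod 131) write t = 32 + 131s. Substituting into t ≡ 4 (mod 113) gives 131s ≡ 85 (mod 113), and since 18⁻¹ ≡ 44 (mod 113), s ≡ 11. Hence t ≡ 32 + 131·11 = 1473 (mod 14803).
From t ≡ 1473 (mod 14803) write t = 1473 + 14803s. Substituting into t ≡ 190 (mod 197) gives 14803s ≡ 96 (mod 197), and since 28⁻¹ ≡ 190 (mod 197), s ≡ 116. Hence t ≡ 1473 + 14803·116 = 1718621 (mod 2916191).
From t ≡ 1718621 (mod 2916191) write t = 1718621 + 2916191s. Substituting into t ≡ 0 (mod 27) gives 2916191s ≡ 10 (mod 27), and since 2⁻¹ ≡ 14 (mod 27), s ≡ 5. Hence t ≡ 1718621 + 2916191·5 = 16299576 (mod 78737157).

16299576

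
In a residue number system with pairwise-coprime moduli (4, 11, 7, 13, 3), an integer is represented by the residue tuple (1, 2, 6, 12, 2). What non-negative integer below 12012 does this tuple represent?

Combine the congruences pairwise.
From x ≡ 1 (mod 4) write x = 1 + 4t. Substituting into x ≡ 2 (mod 11) gives 4t ≡ 1 (mod 11), and since 4⁻¹ ≡ 3 (mod 11), t ≡ 3. Hence x ≡ 1 + 4·3 = 13 (mod 44).
From x ≡ 13 (mod 44) write x = 13 + 44t. Substituting into x ≡ 6 (mod 7) gives 44t ≡ 0 (mod 7), and since 2⁻¹ ≡ 4 (mod 7), t ≡ 0. Hence x ≡ 13 + 44·0 = 13 (mod 308).
From x ≡ 13 (mod 308) write x = 13 + 308t. Substituting into x ≡ 12 (mod 13) gives 308t ≡ 12 (mod 13), and since 9⁻¹ ≡ 3 (mod 13), t ≡ 10. Hence x ≡ 13 + 308·10 = 3093 (mod 4004).
From x ≡ 3093 (mod 4004) write x = 3093 + 4004t. Substituting into x ≡ 2 (mod 3) gives 4004t ≡ 2 (mod 3), and since 2⁻¹ ≡ 2 (mod 3), t ≡ 1. Hence x ≡ 3093 + 4004·1 = 7097 (mod 12012).

7097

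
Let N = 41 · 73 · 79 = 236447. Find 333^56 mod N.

124759

Mod 41: 333 ≡ 5; by Fermat, exponent reduces to 56 mod 40 = 16; 5^16 ≡ 37 (mod 41).
Mod 73: 333 ≡ 41; 41^56 ≡ 2 (mod 73).
Mod 79: 333 ≡ 17; 17^56 ≡ 18 (mod 79).
Combine by CRT: x ≡ 37 (mod 41), x ≡ 2 (mod 73), x ≡ 18 (mod 79) ⇒ x ≡ 124759 (mod 236447).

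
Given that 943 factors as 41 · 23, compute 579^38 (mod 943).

Mod 41: 579 ≡ 5; 5^38 ≡ 23 (mod 41).
Mod 23: 579 ≡ 4; by Fermat, exponent reduces to 38 mod 22 = 16; 4^16 ≡ 12 (mod 23).
Combine by CRT: x ≡ 23 (mod 41), x ≡ 12 (mod 23) ⇒ x ≡ 679 (mod 943).

679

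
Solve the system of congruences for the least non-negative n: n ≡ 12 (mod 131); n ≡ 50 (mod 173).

8527

Combine the congruences pairwise.
From n ≡ 12 (mod 131) write n = 12 + 131t. Substituting into n ≡ 50 (mod 173) gives 131t ≡ 38 (mod 173), and since 131⁻¹ ≡ 70 (mod 173), t ≡ 65. Hence n ≡ 12 + 131·65 = 8527 (mod 22663).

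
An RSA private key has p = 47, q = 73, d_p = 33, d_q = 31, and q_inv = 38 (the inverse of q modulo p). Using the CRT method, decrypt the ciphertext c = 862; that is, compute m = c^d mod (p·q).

m₁ = c^(d_p) mod p: c ≡ 16 (mod 47), and 16^33 mod 47 = 36.
m₂ = c^(d_q) mod q: c ≡ 59 (mod 73), and 59^31 mod 73 = 31.
h = q_inv·(m₁ − m₂) mod p = 38·(36 − 31) mod 47 = 2.
m = m₂ + h·q = 31 + 2·73 = 177.

177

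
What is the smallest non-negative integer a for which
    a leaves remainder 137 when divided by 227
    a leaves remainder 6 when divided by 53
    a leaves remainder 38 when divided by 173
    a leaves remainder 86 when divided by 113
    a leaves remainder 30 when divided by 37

Combine the congruences pairwise.
From a ≡ 137 (mod 227) write a = 137 + 227t. Substituting into a ≡ 6 (mod 53) gives 227t ≡ 28 (mod 53), and since 15⁻¹ ≡ 46 (mod 53), t ≡ 16. Hence a ≡ 137 + 227·16 = 3769 (mod 12031).
From a ≡ 3769 (mod 12031) write a = 3769 + 12031t. Substituting into a ≡ 38 (mod 173) gives 12031t ≡ 75 (mod 173), and since 94⁻¹ ≡ 127 (mod 173), t ≡ 10. Hence a ≡ 3769 + 12031·10 = 124079 (mod 2081363).
From a ≡ 124079 (mod 2081363) write a = 124079 + 2081363t. Substituting into a ≡ 86 (mod 113) gives 2081363t ≡ 81 (mod 113), and since 16⁻¹ ≡ 106 (mod 113), t ≡ 111. Hence a ≡ 124079 + 2081363·111 = 231155372 (mod 235194019).
From a ≡ 231155372 (mod 235194019) write a = 231155372 + 235194019t. Substituting into a ≡ 30 (mod 37) gives 235194019t ≡ 12 (mod 37), and since 4⁻¹ ≡ 28 (mod 37), t ≡ 3. Hence a ≡ 231155372 + 235194019·3 = 936737429 (mod 8702178703).

936737429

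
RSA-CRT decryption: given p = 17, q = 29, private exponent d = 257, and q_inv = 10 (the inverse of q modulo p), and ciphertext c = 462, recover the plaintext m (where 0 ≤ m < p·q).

258

d_p = d mod (p−1) = 257 mod 16 = 1; d_q = d mod (q−1) = 5.
m₁ = c^(d_p) mod p: c ≡ 3 (mod 17), and 3^1 mod 17 = 3.
m₂ = c^(d_q) mod q: c ≡ 27 (mod 29), and 27^5 mod 29 = 26.
h = q_inv·(m₁ − m₂) mod p = 10·(3 − 26) mod 17 = 8.
m = m₂ + h·q = 26 + 8·29 = 258.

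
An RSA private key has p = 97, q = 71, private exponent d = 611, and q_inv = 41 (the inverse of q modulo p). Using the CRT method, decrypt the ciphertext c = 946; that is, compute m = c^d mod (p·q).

5719

d_p = d mod (p−1) = 611 mod 96 = 35; d_q = d mod (q−1) = 51.
m₁ = c^(d_p) mod p: c ≡ 73 (mod 97), and 73^35 mod 97 = 93.
m₂ = c^(d_q) mod q: c ≡ 23 (mod 71), and 23^51 mod 71 = 39.
h = q_inv·(m₁ − m₂) mod p = 41·(93 − 39) mod 97 = 80.
m = m₂ + h·q = 39 + 80·71 = 5719.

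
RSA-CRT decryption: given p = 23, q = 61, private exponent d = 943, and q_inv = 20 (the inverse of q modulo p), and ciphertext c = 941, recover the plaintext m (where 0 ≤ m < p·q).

d_p = d mod (p−1) = 943 mod 22 = 19; d_q = d mod (q−1) = 43.
m₁ = c^(d_p) mod p: c ≡ 21 (mod 23), and 21^19 mod 23 = 20.
m₂ = c^(d_q) mod q: c ≡ 26 (mod 61), and 26^43 mod 61 = 10.
h = q_inv·(m₁ − m₂) mod p = 20·(20 − 10) mod 23 = 16.
m = m₂ + h·q = 10 + 16·61 = 986.

986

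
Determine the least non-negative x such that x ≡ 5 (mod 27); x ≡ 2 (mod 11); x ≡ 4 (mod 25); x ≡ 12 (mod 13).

The moduli are pairwise coprime; N = 27·11·25·13 = 96525.
N/27 = 3575; 3575 ≡ 11 (mod 27); 11·5 ≡ 1, so inverse 5.
N/11 = 8775; 8775 ≡ 8 (mod 11); 8·7 ≡ 1, so inverse 7.
N/25 = 3861; 3861 ≡ 11 (mod 25); 11·16 ≡ 1, so inverse 16.
N/13 = 7425; 7425 ≡ 2 (mod 13); 2·7 ≡ 1, so inverse 7.
x ≡ 5·3575·5 + 2·8775·7 + 4·3861·16 + 12·7425·7 = 1083029.
1083029 mod 96525 = 21254.

21254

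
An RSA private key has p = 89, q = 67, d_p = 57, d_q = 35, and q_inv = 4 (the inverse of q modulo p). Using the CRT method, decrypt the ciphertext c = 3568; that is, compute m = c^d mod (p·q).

m₁ = c^(d_p) mod p: c ≡ 8 (mod 89), and 8^57 mod 89 = 64.
m₂ = c^(d_q) mod q: c ≡ 17 (mod 67), and 17^35 mod 67 = 21.
h = q_inv·(m₁ − m₂) mod p = 4·(64 − 21) mod 89 = 83.
m = m₂ + h·q = 21 + 83·67 = 5582.

5582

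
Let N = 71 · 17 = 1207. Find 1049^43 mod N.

346

Mod 71: 1049 ≡ 55; 55^43 ≡ 62 (mod 71).
Mod 17: 1049 ≡ 12; by Fermat, exponent reduces to 43 mod 16 = 11; 12^11 ≡ 6 (mod 17).
Combine by CRT: x ≡ 62 (mod 71), x ≡ 6 (mod 17) ⇒ x ≡ 346 (mod 1207).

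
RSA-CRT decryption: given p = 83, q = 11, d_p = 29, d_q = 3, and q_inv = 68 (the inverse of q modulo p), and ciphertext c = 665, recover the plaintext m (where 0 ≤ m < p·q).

499

m₁ = c^(d_p) mod p: c ≡ 1 (mod 83), and 1^29 mod 83 = 1.
m₂ = c^(d_q) mod q: c ≡ 5 (mod 11), and 5^3 mod 11 = 4.
h = q_inv·(m₁ − m₂) mod p = 68·(1 − 4) mod 83 = 45.
m = m₂ + h·q = 4 + 45·11 = 499.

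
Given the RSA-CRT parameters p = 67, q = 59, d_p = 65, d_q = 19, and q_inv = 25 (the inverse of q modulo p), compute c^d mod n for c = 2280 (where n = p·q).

m₁ = c^(d_p) mod p: c ≡ 2 (mod 67), and 2^65 mod 67 = 34.
m₂ = c^(d_q) mod q: c ≡ 38 (mod 59), and 38^19 mod 59 = 13.
h = q_inv·(m₁ − m₂) mod p = 25·(34 − 13) mod 67 = 56.
m = m₂ + h·q = 13 + 56·59 = 3317.

3317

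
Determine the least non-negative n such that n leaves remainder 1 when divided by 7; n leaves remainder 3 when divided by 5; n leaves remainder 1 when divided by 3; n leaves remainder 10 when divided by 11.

The moduli are pairwise coprime; M = 7·5·3·11 = 1155.
M/7 = 165; 165 ≡ 4 (mod 7); 4·2 ≡ 1, so inverse 2.
M/5 = 231; 231 ≡ 1 (mod 5), inverse 1.
M/3 = 385; 385 ≡ 1 (mod 3), inverse 1.
M/11 = 105; 105 ≡ 6 (mod 11); 6·2 ≡ 1, so inverse 2.
n ≡ 1·165·2 + 3·231·1 + 1·385·1 + 10·105·2 = 3508.
3508 mod 1155 = 43.

43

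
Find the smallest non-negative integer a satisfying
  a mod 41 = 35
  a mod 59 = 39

Combine the congruences pairwise.
From a ≡ 35 (mod 41) write a = 35 + 41t. Substituting into a ≡ 39 (mod 59) gives 41t ≡ 4 (mod 59), and since 41⁻¹ ≡ 36 (mod 59), t ≡ 26. Hence a ≡ 35 + 41·26 = 1101 (mod 2419).

1101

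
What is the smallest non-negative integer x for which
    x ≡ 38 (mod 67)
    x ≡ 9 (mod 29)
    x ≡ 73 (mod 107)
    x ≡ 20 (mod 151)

Combine the congruences pairwise.
From x ≡ 38 (mod 67) write x = 38 + 67t. Substituting into x ≡ 9 (mod 29) gives 67t ≡ 0 (mod 29), and since 9⁻¹ ≡ 13 (mod 29), t ≡ 0. Hence x ≡ 38 + 67·0 = 38 (mod 1943).
From x ≡ 38 (mod 1943) write x = 38 + 1943t. Substituting into x ≡ 73 (mod 107) gives 1943t ≡ 35 (mod 107), and since 17⁻¹ ≡ 63 (mod 107), t ≡ 65. Hence x ≡ 38 + 1943·65 = 126333 (mod 207901).
From x ≡ 126333 (mod 207901) write x = 126333 + 207901t. Substituting into x ≡ 20 (mod 151) gives 207901t ≡ 74 (mod 151), and since 125⁻¹ ≡ 29 (mod 151), t ≡ 32. Hence x ≡ 126333 + 207901·32 = 6779165 (mod 31393051).

6779165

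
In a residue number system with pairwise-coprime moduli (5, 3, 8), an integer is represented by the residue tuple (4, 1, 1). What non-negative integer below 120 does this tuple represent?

The moduli are pairwise coprime; N = 5·3·8 = 120.
N/5 = 24; 24 ≡ 4 (mod 5); 4·4 ≡ 1, so inverse 4.
N/3 = 40; 40 ≡ 1 (mod 3), inverse 1.
N/8 = 15; 15 ≡ 7 (mod 8); 7·7 ≡ 1, so inverse 7.
x ≡ 4·24·4 + 1·40·1 + 1·15·7 = 529.
529 mod 120 = 49.

49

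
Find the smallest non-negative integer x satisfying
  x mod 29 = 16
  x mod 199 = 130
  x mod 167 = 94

926276

The moduli are pairwise coprime; N = 29·199·167 = 963757.
N/29 = 33233; 33233 ≡ 28 (mod 29); 28·28 ≡ 1, so inverse 28.
N/199 = 4843; 4843 ≡ 67 (mod 199); 67·101 ≡ 1, so inverse 101.
N/167 = 5771; 5771 ≡ 93 (mod 167); 93·88 ≡ 1, so inverse 88.
x ≡ 16·33233·28 + 130·4843·101 + 94·5771·88 = 126214686.
126214686 mod 963757 = 926276.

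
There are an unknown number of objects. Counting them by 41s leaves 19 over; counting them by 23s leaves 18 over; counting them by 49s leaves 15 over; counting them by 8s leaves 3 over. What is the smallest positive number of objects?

The moduli are pairwise coprime; M = 41·23·49·8 = 369656.
M/41 = 9016; 9016 ≡ 37 (mod 41); 37·10 ≡ 1, so inverse 10.
M/23 = 16072; 16072 ≡ 18 (mod 23); 18·9 ≡ 1, so inverse 9.
M/49 = 7544; 7544 ≡ 47 (mod 49); 47·24 ≡ 1, so inverse 24.
M/8 = 46207; 46207 ≡ 7 (mod 8); 7·7 ≡ 1, so inverse 7.
N ≡ 19·9016·10 + 18·16072·9 + 15·7544·24 + 3·46207·7 = 8002891.
8002891 mod 369656 = 240115.

240115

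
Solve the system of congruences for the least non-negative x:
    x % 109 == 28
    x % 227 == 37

24553

From x ≡ 28 (mod 109) write x = 28 + 109t. Substituting into x ≡ 37 (mod 227) gives 109t ≡ 9 (mod 227), and since 109⁻¹ ≡ 25 (mod 227), t ≡ 225. Hence x ≡ 28 + 109·225 = 24553 (mod 24743).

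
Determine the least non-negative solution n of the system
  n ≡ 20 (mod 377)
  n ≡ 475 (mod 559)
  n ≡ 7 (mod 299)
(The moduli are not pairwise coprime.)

7183

gcd(377, 559) = 13 and 13 | (475 − 20), so the pair is consistent; merging gives n ≡ 7183 (mod 16211), where 16211 = lcm(377, 559).
gcd(16211, 299) = 13 and 13 | (7 − 7183), so the pair is consistent; merging gives n ≡ 7183 (mod 372853), where 372853 = lcm(16211, 299).
The solution is unique modulo lcm(377, 559, 299) = 372853.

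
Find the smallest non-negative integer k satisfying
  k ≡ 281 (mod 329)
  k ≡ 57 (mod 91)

3242

Combine the congruences pairwise.
gcd(329, 91) = 7 and 7 | (57 − 281), so the pair is consistent; merging gives k ≡ 3242 (mod 4277), where 4277 = lcm(329, 91).
The solution is unique modulo lcm(329, 91) = 4277.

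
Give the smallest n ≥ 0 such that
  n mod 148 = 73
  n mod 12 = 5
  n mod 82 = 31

gcd(148, 12) = 4 and 4 | (5 − 73), so the pair is consistent; merging gives n ≡ 221 (mod 444), where 444 = lcm(148, 12).
gcd(444, 82) = 2 and 2 | (31 − 221), so the pair is consistent; merging gives n ≡ 14873 (mod 18204), where 18204 = lcm(444, 82).
The solution is unique modulo lcm(148, 12, 82) = 18204.

14873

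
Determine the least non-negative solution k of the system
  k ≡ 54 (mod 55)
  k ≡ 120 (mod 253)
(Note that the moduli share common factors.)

879

gcd(55, 253) = 11 and 11 | (120 − 54), so the pair is consistent; merging gives k ≡ 879 (mod 1265), where 1265 = lcm(55, 253).
The solution is unique modulo lcm(55, 253) = 1265.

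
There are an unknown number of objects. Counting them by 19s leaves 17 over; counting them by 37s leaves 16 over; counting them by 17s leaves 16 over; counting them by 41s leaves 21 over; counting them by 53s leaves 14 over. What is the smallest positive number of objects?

15482851

Combine the congruences pairwise.
From N ≡ 17 (mod 19) write N = 17 + 19t. Substituting into N ≡ 16 (mod 37) gives 19t ≡ 36 (mod 37), and since 19⁻¹ ≡ 2 (mod 37), t ≡ 35. Hence N ≡ 17 + 19·35 = 682 (mod 703).
From N ≡ 682 (mod 703) write N = 682 + 703t. Substituting into N ≡ 16 (mod 17) gives 703t ≡ 14 (mod 17), and since 6⁻¹ ≡ 3 (mod 17), t ≡ 8. Hence N ≡ 682 + 703·8 = 6306 (mod 11951).
From N ≡ 6306 (mod 11951) write N = 6306 + 11951t. Substituting into N ≡ 21 (mod 41) gives 11951t ≡ 29 (mod 41), and since 20⁻¹ ≡ 39 (mod 41), t ≡ 24. Hence N ≡ 6306 + 11951·24 = 293130 (mod 489991).
From N ≡ 293130 (mod 489991) write N = 293130 + 489991t. Substituting into N ≡ 14 (mod 53) gives 489991t ≡ 27 (mod 53), and since 6⁻¹ ≡ 9 (mod 53), t ≡ 31. Hence N ≡ 293130 + 489991·31 = 15482851 (mod 25969523).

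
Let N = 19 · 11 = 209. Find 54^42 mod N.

Mod 19: 54 ≡ 16; by Fermat, exponent reduces to 42 mod 18 = 6; 16^6 ≡ 7 (mod 19).
Mod 11: 54 ≡ 10; by Fermat, exponent reduces to 42 mod 10 = 2; 10^2 ≡ 1 (mod 11).
Combine by CRT: x ≡ 7 (mod 19), x ≡ 1 (mod 11) ⇒ x ≡ 45 (mod 209).

45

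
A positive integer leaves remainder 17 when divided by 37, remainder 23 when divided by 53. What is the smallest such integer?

From n ≡ 17 (mod 37) write n = 17 + 37t. Substituting into n ≡ 23 (mod 53) gives 37t ≡ 6 (mod 53), and since 37⁻¹ ≡ 43 (mod 53), t ≡ 46. Hence n ≡ 17 + 37·46 = 1719 (mod 1961).

1719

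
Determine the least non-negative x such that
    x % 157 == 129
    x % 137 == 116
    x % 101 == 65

The moduli are pairwise coprime; N = 157·137·101 = 2172409.
N/157 = 13837; 13837 ≡ 21 (mod 157); 21·15 ≡ 1, so inverse 15.
N/137 = 15857; 15857 ≡ 102 (mod 137); 102·90 ≡ 1, so inverse 90.
N/101 = 21509; 21509 ≡ 97 (mod 101); 97·25 ≡ 1, so inverse 25.
x ≡ 129·13837·15 + 116·15857·90 + 65·21509·25 = 227273800.
227273800 mod 2172409 = 1343264.

1343264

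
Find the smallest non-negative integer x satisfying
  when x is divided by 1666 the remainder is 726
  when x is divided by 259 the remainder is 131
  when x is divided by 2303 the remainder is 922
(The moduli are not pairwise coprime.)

982000

gcd(1666, 259) = 7 and 7 | (131 − 726), so the pair is consistent; merging gives x ≡ 57370 (mod 61642), where 61642 = lcm(1666, 259).
gcd(61642, 2303) = 49 and 49 | (922 − 57370), so the pair is consistent; merging gives x ≡ 982000 (mod 2897174), where 2897174 = lcm(61642, 2303).
The solution is unique modulo lcm(1666, 259, 2303) = 2897174.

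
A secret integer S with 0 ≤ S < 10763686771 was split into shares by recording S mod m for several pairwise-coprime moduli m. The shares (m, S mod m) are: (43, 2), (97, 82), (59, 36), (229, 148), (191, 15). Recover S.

5649088022

The moduli are pairwise coprime; N = 43·97·59·229·191 = 10763686771.
N/43 = 250318297; 250318297 ≡ 32 (mod 43); 32·39 ≡ 1, so inverse 39.
N/97 = 110965843; 110965843 ≡ 74 (mod 97); 74·59 ≡ 1, so inverse 59.
N/59 = 182435369; 182435369 ≡ 53 (mod 59); 53·49 ≡ 1, so inverse 49.
N/229 = 47002999; 47002999 ≡ 62 (mod 229); 62·181 ≡ 1, so inverse 181.
N/191 = 56354381; 56354381 ≡ 22 (mod 191); 22·165 ≡ 1, so inverse 165.
S ≡ 2·250318297·39 + 82·110965843·59 + 36·182435369·49 + 148·47002999·181 + 15·56354381·165 = 2276786996703.
2276786996703 mod 10763686771 = 5649088022.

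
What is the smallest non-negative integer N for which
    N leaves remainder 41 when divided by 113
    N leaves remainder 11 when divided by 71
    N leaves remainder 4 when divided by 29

77898

The moduli are pairwise coprime; M = 113·71·29 = 232667.
M/113 = 2059; 2059 ≡ 25 (mod 113); 25·104 ≡ 1, so inverse 104.
M/71 = 3277; 3277 ≡ 11 (mod 71); 11·13 ≡ 1, so inverse 13.
M/29 = 8023; 8023 ≡ 19 (mod 29); 19·26 ≡ 1, so inverse 26.
N ≡ 41·2059·104 + 11·3277·13 + 4·8023·26 = 10082579.
10082579 mod 232667 = 77898.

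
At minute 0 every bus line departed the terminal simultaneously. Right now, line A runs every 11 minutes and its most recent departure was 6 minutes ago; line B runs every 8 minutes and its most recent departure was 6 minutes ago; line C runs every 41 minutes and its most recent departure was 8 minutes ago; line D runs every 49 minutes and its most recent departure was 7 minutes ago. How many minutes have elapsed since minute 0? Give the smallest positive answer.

120302

Combine the congruences pairwise.
From t ≡ 6 (mod 11) write t = 6 + 11s. Substituting into t ≡ 6 (mod 8) gives 11s ≡ 0 (mod 8), and since 3⁻¹ ≡ 3 (mod 8), s ≡ 0. Hence t ≡ 6 + 11·0 = 6 (mod 88).
From t ≡ 6 (mod 88) write t = 6 + 88s. Substituting into t ≡ 8 (mod 41) gives 88s ≡ 2 (mod 41), and since 6⁻¹ ≡ 7 (mod 41), s ≡ 14. Hence t ≡ 6 + 88·14 = 1238 (mod 3608).
From t ≡ 1238 (mod 3608) write t = 1238 + 3608s. Substituting into t ≡ 7 (mod 49) gives 3608s ≡ 43 (mod 49), and since 31⁻¹ ≡ 19 (mod 49), s ≡ 33. Hence t ≡ 1238 + 3608·33 = 120302 (mod 176792).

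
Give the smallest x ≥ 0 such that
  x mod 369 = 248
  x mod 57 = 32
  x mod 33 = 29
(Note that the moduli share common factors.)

25340

gcd(369, 57) = 3 and 3 | (32 − 248), so the pair is consistent; merging gives x ≡ 4307 (mod 7011), where 7011 = lcm(369, 57).
gcd(7011, 33) = 3 and 3 | (29 − 4307), so the pair is consistent; merging gives x ≡ 25340 (mod 77121), where 77121 = lcm(7011, 33).
The solution is unique modulo lcm(369, 57, 33) = 77121.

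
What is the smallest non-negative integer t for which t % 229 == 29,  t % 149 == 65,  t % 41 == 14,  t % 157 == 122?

29956664

The moduli are pairwise coprime; N = 229·149·41·157 = 219636877.
N/229 = 959113; 959113 ≡ 61 (mod 229); 61·214 ≡ 1, so inverse 214.
N/149 = 1474073; 1474073 ≡ 16 (mod 149); 16·28 ≡ 1, so inverse 28.
N/41 = 5356997; 5356997 ≡ 19 (mod 41); 19·13 ≡ 1, so inverse 13.
N/157 = 1398961; 1398961 ≡ 91 (mod 157); 91·88 ≡ 1, so inverse 88.
t ≡ 29·959113·214 + 65·1474073·28 + 14·5356997·13 + 122·1398961·88 = 24629286888.
24629286888 mod 219636877 = 29956664.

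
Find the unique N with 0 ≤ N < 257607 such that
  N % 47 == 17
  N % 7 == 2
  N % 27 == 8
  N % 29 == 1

237743

From N ≡ 17 (mod 47) write N = 17 + 47t. Substituting into N ≡ 2 (mod 7) gives 47t ≡ 6 (mod 7), and since 5⁻¹ ≡ 3 (mod 7), t ≡ 4. Hence N ≡ 17 + 47·4 = 205 (mod 329).
From N ≡ 205 (mod 329) write N = 205 + 329t. Substituting into N ≡ 8 (mod 27) gives 329t ≡ 19 (mod 27), and since 5⁻¹ ≡ 11 (mod 27), t ≡ 20. Hence N ≡ 205 + 329·20 = 6785 (mod 8883).
From N ≡ 6785 (mod 8883) write N = 6785 + 8883t. Substituting into N ≡ 1 (mod 29) gives 8883t ≡ 2 (mod 29), and since 9⁻¹ ≡ 13 (mod 29), t ≡ 26. Hence N ≡ 6785 + 8883·26 = 237743 (mod 257607).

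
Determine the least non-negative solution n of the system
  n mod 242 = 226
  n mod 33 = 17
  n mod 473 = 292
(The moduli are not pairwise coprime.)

23942

gcd(242, 33) = 11 and 11 | (17 − 226), so the pair is consistent; merging gives n ≡ 710 (mod 726), where 726 = lcm(242, 33).
gcd(726, 473) = 11 and 11 | (292 − 710), so the pair is consistent; merging gives n ≡ 23942 (mod 31218), where 31218 = lcm(726, 473).
The solution is unique modulo lcm(242, 33, 473) = 31218.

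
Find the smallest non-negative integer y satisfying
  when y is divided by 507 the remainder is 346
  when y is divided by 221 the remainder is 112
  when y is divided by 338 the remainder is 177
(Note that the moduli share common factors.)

gcd(507, 221) = 13 and 13 | (112 − 346), so the pair is consistent; merging gives y ≡ 5416 (mod 8619), where 8619 = lcm(507, 221).
gcd(8619, 338) = 169 and 169 | (177 − 5416), so the pair is consistent; merging gives y ≡ 14035 (mod 17238), where 17238 = lcm(8619, 338).
The solution is unique modulo lcm(507, 221, 338) = 17238.

14035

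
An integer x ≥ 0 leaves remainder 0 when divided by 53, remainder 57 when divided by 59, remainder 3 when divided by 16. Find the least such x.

29203

From x ≡ 0 (mod 53) write x = 0 + 53t. Substituting into x ≡ 57 (mod 59) gives 53t ≡ 57 (mod 59), and since 53⁻¹ ≡ 49 (mod 59), t ≡ 20. Hence x ≡ 0 + 53·20 = 1060 (mod 3127).
From x ≡ 1060 (mod 3127) write x = 1060 + 3127t. Substituting into x ≡ 3 (mod 16) gives 3127t ≡ 15 (mod 16), and since 7⁻¹ ≡ 7 (mod 16), t ≡ 9. Hence x ≡ 1060 + 3127·9 = 29203 (mod 50032).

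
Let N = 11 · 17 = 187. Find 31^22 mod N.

15

Mod 11: 31 ≡ 9; by Fermat, exponent reduces to 22 mod 10 = 2; 9^2 ≡ 4 (mod 11).
Mod 17: 31 ≡ 14; by Fermat, exponent reduces to 22 mod 16 = 6; 14^6 ≡ 15 (mod 17).
Combine by CRT: x ≡ 4 (mod 11), x ≡ 15 (mod 17) ⇒ x ≡ 15 (mod 187).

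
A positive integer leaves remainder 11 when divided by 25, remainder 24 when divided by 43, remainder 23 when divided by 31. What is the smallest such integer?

15461

From N ≡ 11 (mod 25) write N = 11 + 25t. Substituting into N ≡ 24 (mod 43) gives 25t ≡ 13 (mod 43), and since 25⁻¹ ≡ 31 (mod 43), t ≡ 16. Hence N ≡ 11 + 25·16 = 411 (mod 1075).
From N ≡ 411 (mod 1075) write N = 411 + 1075t. Substituting into N ≡ 23 (mod 31) gives 1075t ≡ 15 (mod 31), and since 21⁻¹ ≡ 3 (mod 31), t ≡ 14. Hence N ≡ 411 + 1075·14 = 15461 (mod 33325).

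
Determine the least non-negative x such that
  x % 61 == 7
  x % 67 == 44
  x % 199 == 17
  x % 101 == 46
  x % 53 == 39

3902386435

The moduli are pairwise coprime; N = 61·67·199·101·53 = 4353664489.
N/61 = 71371549; 71371549 ≡ 24 (mod 61); 24·28 ≡ 1, so inverse 28.
N/67 = 64980067; 64980067 ≡ 50 (mod 67); 50·63 ≡ 1, so inverse 63.
N/199 = 21877711; 21877711 ≡ 49 (mod 199); 49·65 ≡ 1, so inverse 65.
N/101 = 43105589; 43105589 ≡ 1 (mod 101), inverse 1.
N/53 = 82144613; 82144613 ≡ 19 (mod 53); 19·14 ≡ 1, so inverse 14.
x ≡ 7·71371549·28 + 44·64980067·63 + 17·21877711·65 + 46·43105589·1 + 39·82144613·14 = 265122255775.
265122255775 mod 4353664489 = 3902386435.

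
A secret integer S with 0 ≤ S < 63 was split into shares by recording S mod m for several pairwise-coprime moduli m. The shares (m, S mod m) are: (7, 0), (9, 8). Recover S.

35

Combine the congruences pairwise.
From S ≡ 0 (mod 7) write S = 0 + 7t. Substituting into S ≡ 8 (mod 9) gives 7t ≡ 8 (mod 9), and since 7⁻¹ ≡ 4 (mod 9), t ≡ 5. Hence S ≡ 0 + 7·5 = 35 (mod 63).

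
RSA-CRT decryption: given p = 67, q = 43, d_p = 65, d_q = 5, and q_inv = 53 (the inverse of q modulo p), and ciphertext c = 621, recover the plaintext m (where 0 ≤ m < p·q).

m₁ = c^(d_p) mod p: c ≡ 18 (mod 67), and 18^65 mod 67 = 41.
m₂ = c^(d_q) mod q: c ≡ 19 (mod 43), and 19^5 mod 43 = 30.
h = q_inv·(m₁ − m₂) mod p = 53·(41 − 30) mod 67 = 47.
m = m₂ + h·q = 30 + 47·43 = 2051.

2051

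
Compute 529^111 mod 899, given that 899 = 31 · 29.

808

Mod 31: 529 ≡ 2; by Fermat, exponent reduces to 111 mod 30 = 21; 2^21 ≡ 2 (mod 31).
Mod 29: 529 ≡ 7; by Fermat, exponent reduces to 111 mod 28 = 27; 7^27 ≡ 25 (mod 29).
Combine by CRT: x ≡ 2 (mod 31), x ≡ 25 (mod 29) ⇒ x ≡ 808 (mod 899).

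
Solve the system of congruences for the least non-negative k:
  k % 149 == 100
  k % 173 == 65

Combine the congruences pairwise.
From k ≡ 100 (mod 149) write k = 100 + 149t. Substituting into k ≡ 65 (mod 173) gives 149t ≡ 138 (mod 173), and since 149⁻¹ ≡ 36 (mod 173), t ≡ 124. Hence k ≡ 100 + 149·124 = 18576 (mod 25777).

18576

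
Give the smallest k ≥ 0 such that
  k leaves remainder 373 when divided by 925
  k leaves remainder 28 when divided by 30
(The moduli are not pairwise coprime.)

gcd(925, 30) = 5 and 5 | (28 − 373), so the pair is consistent; merging gives k ≡ 3148 (mod 5550), where 5550 = lcm(925, 30).
The solution is unique modulo lcm(925, 30) = 5550.

3148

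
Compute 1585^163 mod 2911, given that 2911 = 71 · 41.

536

Mod 71: 1585 ≡ 23; by Fermat, exponent reduces to 163 mod 70 = 23; 23^23 ≡ 39 (mod 71).
Mod 41: 1585 ≡ 27; by Fermat, exponent reduces to 163 mod 40 = 3; 27^3 ≡ 3 (mod 41).
Combine by CRT: x ≡ 39 (mod 71), x ≡ 3 (mod 41) ⇒ x ≡ 536 (mod 2911).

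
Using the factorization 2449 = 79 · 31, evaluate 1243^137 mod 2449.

859

Mod 79: 1243 ≡ 58; by Fermat, exponent reduces to 137 mod 78 = 59; 58^59 ≡ 69 (mod 79).
Mod 31: 1243 ≡ 3; by Fermat, exponent reduces to 137 mod 30 = 17; 3^17 ≡ 22 (mod 31).
Combine by CRT: x ≡ 69 (mod 79), x ≡ 22 (mod 31) ⇒ x ≡ 859 (mod 2449).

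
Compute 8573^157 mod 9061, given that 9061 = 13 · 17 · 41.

Mod 13: 8573 ≡ 6; by Fermat, exponent reduces to 157 mod 12 = 1; 6^1 ≡ 6 (mod 13).
Mod 17: 8573 ≡ 5; by Fermat, exponent reduces to 157 mod 16 = 13; 5^13 ≡ 3 (mod 17).
Mod 41: 8573 ≡ 4; by Fermat, exponent reduces to 157 mod 40 = 37; 4^37 ≡ 25 (mod 41).
Combine by CRT: x ≡ 6 (mod 13), x ≡ 3 (mod 17), x ≡ 25 (mod 41) ⇒ x ≡ 7364 (mod 9061).

7364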